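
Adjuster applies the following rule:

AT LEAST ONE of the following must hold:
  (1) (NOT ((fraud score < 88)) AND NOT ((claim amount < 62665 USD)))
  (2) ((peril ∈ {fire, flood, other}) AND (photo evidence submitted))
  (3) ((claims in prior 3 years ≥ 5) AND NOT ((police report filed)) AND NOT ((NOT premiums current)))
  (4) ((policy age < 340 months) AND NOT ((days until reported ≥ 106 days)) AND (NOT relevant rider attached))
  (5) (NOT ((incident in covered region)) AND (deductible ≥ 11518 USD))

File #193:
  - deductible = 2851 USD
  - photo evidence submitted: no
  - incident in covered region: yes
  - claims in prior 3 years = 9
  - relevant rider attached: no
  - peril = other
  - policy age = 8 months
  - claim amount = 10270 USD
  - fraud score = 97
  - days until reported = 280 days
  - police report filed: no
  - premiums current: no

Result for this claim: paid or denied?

Atomic conditions:
  fraud score < 88: 97 < 88 is false
  claim amount < 62665 USD: 10270 < 62665 is true
  peril ∈ {fire, flood, other}: other is in the set → true
  photo evidence submitted: no → false
  claims in prior 3 years ≥ 5: 9 ≥ 5 is true
  police report filed: no → false
  NOT premiums current: no → true
  policy age < 340 months: 8 < 340 is true
  days until reported ≥ 106 days: 280 ≥ 106 is true
  NOT relevant rider attached: no → true
  incident in covered region: yes → true
  deductible ≥ 11518 USD: 2851 ≥ 11518 is false
Combine:
[1.1] NOT false = true
[1.2] NOT true = false
[1] true AND false = false
[2] true AND false = false
[3.2] NOT false = true
[3.3] NOT true = false
[3] true AND true AND false = false
[4.2] NOT true = false
[4] true AND false AND true = false
[5.1] NOT true = false
[5] false AND false = false
[root] false OR false OR false OR false OR false = false
Overall: false → denied

Denied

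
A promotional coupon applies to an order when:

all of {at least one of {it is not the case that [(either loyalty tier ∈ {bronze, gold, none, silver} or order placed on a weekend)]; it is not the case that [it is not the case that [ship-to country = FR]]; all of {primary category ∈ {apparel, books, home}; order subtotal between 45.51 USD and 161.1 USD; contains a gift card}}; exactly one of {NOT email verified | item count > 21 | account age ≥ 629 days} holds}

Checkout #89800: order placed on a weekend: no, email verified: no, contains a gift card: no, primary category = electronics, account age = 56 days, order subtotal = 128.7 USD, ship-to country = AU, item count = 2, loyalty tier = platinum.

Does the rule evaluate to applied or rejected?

Applied

Atomic conditions:
  loyalty tier ∈ {bronze, gold, none, silver}: platinum is not in the set → false
  order placed on a weekend: no → false
  ship-to country = FR: AU == FR is false
  primary category ∈ {apparel, books, home}: electronics is not in the set → false
  order subtotal between 45.51 USD and 161.1 USD: 128.7 in [45.51, 161.1] is true
  contains a gift card: no → false
  NOT email verified: no → true
  item count > 21: 2 > 21 is false
  account age ≥ 629 days: 56 ≥ 629 is false
Combine:
[1.1.1] false OR false = false
[1.1] NOT false = true
[1.2.1] NOT false = true
[1.2] NOT true = false
[1.3] false AND true AND false = false
[1] true OR false OR false = true
[2] exactly-one(true, false, false) = true
[root] true AND true = true
Overall: true → applied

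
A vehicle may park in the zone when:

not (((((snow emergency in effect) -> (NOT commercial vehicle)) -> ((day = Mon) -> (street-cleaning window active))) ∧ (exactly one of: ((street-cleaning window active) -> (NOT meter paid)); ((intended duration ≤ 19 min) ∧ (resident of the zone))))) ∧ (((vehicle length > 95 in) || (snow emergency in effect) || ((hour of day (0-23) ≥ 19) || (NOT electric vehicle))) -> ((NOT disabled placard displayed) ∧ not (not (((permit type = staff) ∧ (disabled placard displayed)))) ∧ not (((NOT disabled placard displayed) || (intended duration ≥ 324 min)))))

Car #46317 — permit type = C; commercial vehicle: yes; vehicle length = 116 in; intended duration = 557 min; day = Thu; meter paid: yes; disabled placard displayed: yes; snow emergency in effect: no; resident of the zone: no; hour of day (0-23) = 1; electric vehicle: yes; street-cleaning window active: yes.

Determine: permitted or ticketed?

Atomic conditions:
  snow emergency in effect: no → false
  NOT commercial vehicle: yes → false
  day = Mon: Thu == Mon is false
  street-cleaning window active: yes → true
  NOT meter paid: yes → false
  intended duration ≤ 19 min: 557 ≤ 19 is false
  resident of the zone: no → false
  vehicle length > 95 in: 116 > 95 is true
  hour of day (0-23) ≥ 19: 1 ≥ 19 is false
  NOT electric vehicle: yes → false
  NOT disabled placard displayed: yes → false
  permit type = staff: C == staff is false
  disabled placard displayed: yes → true
  intended duration ≥ 324 min: 557 ≥ 324 is true
Combine:
[1.1.1.1] false → false (antecedent false ⇒ implication holds) = true
[1.1.1.2] false → true (antecedent false ⇒ implication holds) = true
[1.1.1] true → true = true
[1.1.2.1] true → false = false
[1.1.2.2] false AND false = false
[1.1.2] exactly-one(false, false) = false
[1.1] true AND false = false
[1] NOT false = true
[2.1.3] false OR false = false
[2.1] true OR false OR false = true
[2.2.2.1.1] false AND true = false
[2.2.2.1] NOT false = true
[2.2.2] NOT true = false
[2.2.3.1] false OR true = true
[2.2.3] NOT true = false
[2.2] false AND false AND false = false
[2] true → false = false
[root] true AND false = false
Overall: false → ticketed

Ticketed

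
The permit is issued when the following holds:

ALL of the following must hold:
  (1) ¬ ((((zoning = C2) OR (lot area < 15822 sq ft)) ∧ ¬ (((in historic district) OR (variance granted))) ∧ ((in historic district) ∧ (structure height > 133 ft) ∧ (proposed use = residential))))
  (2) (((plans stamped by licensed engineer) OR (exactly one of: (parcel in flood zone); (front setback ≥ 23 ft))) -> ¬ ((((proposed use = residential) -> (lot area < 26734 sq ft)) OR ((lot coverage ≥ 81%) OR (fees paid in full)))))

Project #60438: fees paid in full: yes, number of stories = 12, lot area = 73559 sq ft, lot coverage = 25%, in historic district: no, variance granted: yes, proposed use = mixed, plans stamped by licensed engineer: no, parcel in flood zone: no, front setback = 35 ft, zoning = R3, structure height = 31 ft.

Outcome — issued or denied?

Atomic conditions:
  zoning = C2: R3 == C2 is false
  lot area < 15822 sq ft: 73559 < 15822 is false
  in historic district: no → false
  variance granted: yes → true
  structure height > 133 ft: 31 > 133 is false
  proposed use = residential: mixed == residential is false
  plans stamped by licensed engineer: no → false
  parcel in flood zone: no → false
  front setback ≥ 23 ft: 35 ≥ 23 is true
  lot area < 26734 sq ft: 73559 < 26734 is false
  lot coverage ≥ 81%: 25 ≥ 81 is false
  fees paid in full: yes → true
Combine:
[1.1.1] false OR false = false
[1.1.2.1] false OR true = true
[1.1.2] NOT true = false
[1.1.3] false AND false AND false = false
[1.1] false AND false AND false = false
[1] NOT false = true
[2.1.2] exactly-one(false, true) = true
[2.1] false OR true = true
[2.2.1.1] false → false (antecedent false ⇒ implication holds) = true
[2.2.1.2] false OR true = true
[2.2.1] true OR true = true
[2.2] NOT true = false
[2] true → false = false
[root] true AND false = false
Overall: false → denied

Denied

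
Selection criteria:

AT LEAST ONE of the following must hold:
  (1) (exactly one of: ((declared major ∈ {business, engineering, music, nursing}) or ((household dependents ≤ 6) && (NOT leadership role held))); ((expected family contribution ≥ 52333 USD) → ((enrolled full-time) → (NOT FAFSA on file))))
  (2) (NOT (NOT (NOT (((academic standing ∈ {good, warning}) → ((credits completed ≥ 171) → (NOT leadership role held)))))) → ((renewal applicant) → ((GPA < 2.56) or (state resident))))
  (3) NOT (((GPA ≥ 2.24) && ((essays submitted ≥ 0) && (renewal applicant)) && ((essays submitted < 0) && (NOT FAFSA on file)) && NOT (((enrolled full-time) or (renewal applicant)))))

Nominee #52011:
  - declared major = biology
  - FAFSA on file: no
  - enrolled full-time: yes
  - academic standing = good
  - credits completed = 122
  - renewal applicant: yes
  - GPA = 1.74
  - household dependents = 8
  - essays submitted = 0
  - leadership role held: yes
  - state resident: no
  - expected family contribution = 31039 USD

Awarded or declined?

Atomic conditions:
  declared major ∈ {business, engineering, music, nursing}: biology is not in the set → false
  household dependents ≤ 6: 8 ≤ 6 is false
  NOT leadership role held: yes → false
  expected family contribution ≥ 52333 USD: 31039 ≥ 52333 is false
  enrolled full-time: yes → true
  NOT FAFSA on file: no → true
  academic standing ∈ {good, warning}: good is in the set → true
  credits completed ≥ 171: 122 ≥ 171 is false
  renewal applicant: yes → true
  GPA < 2.56: 1.74 < 2.56 is true
  state resident: no → false
  GPA ≥ 2.24: 1.74 ≥ 2.24 is false
  essays submitted ≥ 0: 0 ≥ 0 is true
  essays submitted < 0: 0 < 0 is false
Combine:
[1.1.2] false AND false = false
[1.1] false OR false = false
[1.2.2] true → true = true
[1.2] false → true (antecedent false ⇒ implication holds) = true
[1] exactly-one(false, true) = true
[2.1.1.1.1.2] false → false (antecedent false ⇒ implication holds) = true
[2.1.1.1.1] true → true = true
[2.1.1.1] NOT true = false
[2.1.1] NOT false = true
[2.1] NOT true = false
[2.2.2] true OR false = true
[2.2] true → true = true
[2] false → true (antecedent false ⇒ implication holds) = true
[3.1.2] true AND true = true
[3.1.3] false AND true = false
[3.1.4.1] true OR true = true
[3.1.4] NOT true = false
[3.1] false AND true AND false AND false = false
[3] NOT false = true
[root] true OR true OR true = true
Overall: true → awarded

Awarded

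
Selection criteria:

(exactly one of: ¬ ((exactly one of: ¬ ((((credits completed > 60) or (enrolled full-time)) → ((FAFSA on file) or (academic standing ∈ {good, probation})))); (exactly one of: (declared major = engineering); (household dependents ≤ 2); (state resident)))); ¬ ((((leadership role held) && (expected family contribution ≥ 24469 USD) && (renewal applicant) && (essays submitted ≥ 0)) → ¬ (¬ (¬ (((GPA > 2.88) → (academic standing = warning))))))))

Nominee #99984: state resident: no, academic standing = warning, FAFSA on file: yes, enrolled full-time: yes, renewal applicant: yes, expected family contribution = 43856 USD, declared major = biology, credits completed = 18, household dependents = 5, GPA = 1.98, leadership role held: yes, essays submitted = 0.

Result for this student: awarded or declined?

Declined

Atomic conditions:
  credits completed > 60: 18 > 60 is false
  enrolled full-time: yes → true
  FAFSA on file: yes → true
  academic standing ∈ {good, probation}: warning is not in the set → false
  declared major = engineering: biology == engineering is false
  household dependents ≤ 2: 5 ≤ 2 is false
  state resident: no → false
  leadership role held: yes → true
  expected family contribution ≥ 24469 USD: 43856 ≥ 24469 is true
  renewal applicant: yes → true
  essays submitted ≥ 0: 0 ≥ 0 is true
  GPA > 2.88: 1.98 > 2.88 is false
  academic standing = warning: warning == warning is true
Combine:
[1.1.1.1.1] false OR true = true
[1.1.1.1.2] true OR false = true
[1.1.1.1] true → true = true
[1.1.1] NOT true = false
[1.1.2] exactly-one(false, false, false) = false
[1.1] exactly-one(false, false) = false
[1] NOT false = true
[2.1.1] true AND true AND true AND true = true
[2.1.2.1.1.1] false → true (antecedent false ⇒ implication holds) = true
[2.1.2.1.1] NOT true = false
[2.1.2.1] NOT false = true
[2.1.2] NOT true = false
[2.1] true → false = false
[2] NOT false = true
[root] exactly-one(true, true) = false
Overall: false → declined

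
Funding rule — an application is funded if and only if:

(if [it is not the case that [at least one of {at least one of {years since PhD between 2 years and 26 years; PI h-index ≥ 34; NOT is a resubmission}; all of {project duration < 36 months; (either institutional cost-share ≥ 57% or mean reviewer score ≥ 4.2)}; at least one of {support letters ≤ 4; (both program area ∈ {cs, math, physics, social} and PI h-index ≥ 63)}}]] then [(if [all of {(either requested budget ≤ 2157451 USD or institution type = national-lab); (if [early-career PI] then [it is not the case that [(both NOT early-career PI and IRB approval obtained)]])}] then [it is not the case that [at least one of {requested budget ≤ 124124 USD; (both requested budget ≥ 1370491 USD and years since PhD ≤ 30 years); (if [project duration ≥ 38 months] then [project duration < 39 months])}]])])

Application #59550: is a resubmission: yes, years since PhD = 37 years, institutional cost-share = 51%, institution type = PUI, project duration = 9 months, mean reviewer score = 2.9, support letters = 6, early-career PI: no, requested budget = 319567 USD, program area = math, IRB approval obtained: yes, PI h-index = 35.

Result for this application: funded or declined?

Atomic conditions:
  years since PhD between 2 years and 26 years: 37 in [2, 26] is false
  PI h-index ≥ 34: 35 ≥ 34 is true
  NOT is a resubmission: yes → false
  project duration < 36 months: 9 < 36 is true
  institutional cost-share ≥ 57%: 51 ≥ 57 is false
  mean reviewer score ≥ 4.2: 2.9 ≥ 4.2 is false
  support letters ≤ 4: 6 ≤ 4 is false
  program area ∈ {cs, math, physics, social}: math is in the set → true
  PI h-index ≥ 63: 35 ≥ 63 is false
  requested budget ≤ 2157451 USD: 319567 ≤ 2157451 is true
  institution type = national-lab: PUI == national-lab is false
  early-career PI: no → false
  NOT early-career PI: no → true
  IRB approval obtained: yes → true
  requested budget ≤ 124124 USD: 319567 ≤ 124124 is false
  requested budget ≥ 1370491 USD: 319567 ≥ 1370491 is false
  years since PhD ≤ 30 years: 37 ≤ 30 is false
  project duration ≥ 38 months: 9 ≥ 38 is false
  project duration < 39 months: 9 < 39 is true
Combine:
[1.1.1] false OR true OR false = true
[1.1.2.2] false OR false = false
[1.1.2] true AND false = false
[1.1.3.2] true AND false = false
[1.1.3] false OR false = false
[1.1] true OR false OR false = true
[1] NOT true = false
[2.1.1] true OR false = true
[2.1.2.2.1] true AND true = true
[2.1.2.2] NOT true = false
[2.1.2] false → false (antecedent false ⇒ implication holds) = true
[2.1] true AND true = true
[2.2.1.2] false AND false = false
[2.2.1.3] false → true (antecedent false ⇒ implication holds) = true
[2.2.1] false OR false OR true = true
[2.2] NOT true = false
[2] true → false = false
[root] false → false (antecedent false ⇒ implication holds) = true
Overall: true → funded

Funded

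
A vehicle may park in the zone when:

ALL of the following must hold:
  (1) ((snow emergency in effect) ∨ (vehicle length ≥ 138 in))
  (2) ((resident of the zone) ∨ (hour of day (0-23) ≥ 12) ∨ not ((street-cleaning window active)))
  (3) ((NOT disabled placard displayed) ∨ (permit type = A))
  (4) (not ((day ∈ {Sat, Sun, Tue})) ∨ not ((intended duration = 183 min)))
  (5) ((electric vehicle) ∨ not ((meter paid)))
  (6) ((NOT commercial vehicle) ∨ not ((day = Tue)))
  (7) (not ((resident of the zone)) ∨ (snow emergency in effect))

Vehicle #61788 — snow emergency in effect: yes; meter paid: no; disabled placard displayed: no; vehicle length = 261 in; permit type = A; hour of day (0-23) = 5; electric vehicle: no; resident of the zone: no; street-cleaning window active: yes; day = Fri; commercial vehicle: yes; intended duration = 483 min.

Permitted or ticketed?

Ticketed

Atomic conditions:
  snow emergency in effect: yes → true
  vehicle length ≥ 138 in: 261 ≥ 138 is true
  resident of the zone: no → false
  hour of day (0-23) ≥ 12: 5 ≥ 12 is false
  street-cleaning window active: yes → true
  NOT disabled placard displayed: no → true
  permit type = A: A == A is true
  day ∈ {Sat, Sun, Tue}: Fri is not in the set → false
  intended duration = 183 min: 483 == 183 is false
  electric vehicle: no → false
  meter paid: no → false
  NOT commercial vehicle: yes → false
  day = Tue: Fri == Tue is false
Combine:
[1] true OR true = true
[2.3] NOT true = false
[2] false OR false OR false = false
[3] true OR true = true
[4.1] NOT false = true
[4.2] NOT false = true
[4] true OR true = true
[5.2] NOT false = true
[5] false OR true = true
[6.2] NOT false = true
[6] false OR true = true
[7.1] NOT false = true
[7] true OR true = true
[root] true AND false AND true AND true AND true AND true AND true = false
Overall: false → ticketed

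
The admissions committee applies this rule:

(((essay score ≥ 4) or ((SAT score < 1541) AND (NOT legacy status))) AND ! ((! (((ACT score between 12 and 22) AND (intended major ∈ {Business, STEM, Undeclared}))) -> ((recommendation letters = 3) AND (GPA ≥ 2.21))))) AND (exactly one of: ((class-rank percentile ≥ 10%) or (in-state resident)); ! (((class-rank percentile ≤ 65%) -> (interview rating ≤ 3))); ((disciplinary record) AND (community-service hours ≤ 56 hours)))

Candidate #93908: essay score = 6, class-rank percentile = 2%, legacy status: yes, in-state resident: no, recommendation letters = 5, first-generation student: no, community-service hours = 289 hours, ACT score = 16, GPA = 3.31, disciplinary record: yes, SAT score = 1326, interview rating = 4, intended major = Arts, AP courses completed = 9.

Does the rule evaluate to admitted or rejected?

Atomic conditions:
  essay score ≥ 4: 6 ≥ 4 is true
  SAT score < 1541: 1326 < 1541 is true
  NOT legacy status: yes → false
  ACT score between 12 and 22: 16 in [12, 22] is true
  intended major ∈ {Business, STEM, Undeclared}: Arts is not in the set → false
  recommendation letters = 3: 5 == 3 is false
  GPA ≥ 2.21: 3.31 ≥ 2.21 is true
  class-rank percentile ≥ 10%: 2 ≥ 10 is false
  in-state resident: no → false
  class-rank percentile ≤ 65%: 2 ≤ 65 is true
  interview rating ≤ 3: 4 ≤ 3 is false
  disciplinary record: yes → true
  community-service hours ≤ 56 hours: 289 ≤ 56 is false
Combine:
[1.1.2] true AND false = false
[1.1] true OR false = true
[1.2.1.1.1] true AND false = false
[1.2.1.1] NOT false = true
[1.2.1.2] false AND true = false
[1.2.1] true → false = false
[1.2] NOT false = true
[1] true AND true = true
[2.1] false OR false = false
[2.2.1] true → false = false
[2.2] NOT false = true
[2.3] true AND false = false
[2] exactly-one(false, true, false) = true
[root] true AND true = true
Overall: true → admitted

Admitted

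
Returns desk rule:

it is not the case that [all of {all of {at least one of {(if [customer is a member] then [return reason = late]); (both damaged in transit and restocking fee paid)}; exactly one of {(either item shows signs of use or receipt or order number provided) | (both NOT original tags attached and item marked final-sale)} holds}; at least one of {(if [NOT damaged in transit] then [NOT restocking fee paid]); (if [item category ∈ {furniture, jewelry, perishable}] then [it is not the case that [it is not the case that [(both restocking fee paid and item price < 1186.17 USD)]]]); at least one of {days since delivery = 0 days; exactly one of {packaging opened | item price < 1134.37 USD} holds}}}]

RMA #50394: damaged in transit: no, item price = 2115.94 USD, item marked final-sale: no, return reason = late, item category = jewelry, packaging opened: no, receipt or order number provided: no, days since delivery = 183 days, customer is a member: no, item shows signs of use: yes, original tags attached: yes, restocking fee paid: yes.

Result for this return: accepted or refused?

Atomic conditions:
  customer is a member: no → false
  return reason = late: late == late is true
  damaged in transit: no → false
  restocking fee paid: yes → true
  item shows signs of use: yes → true
  receipt or order number provided: no → false
  NOT original tags attached: yes → false
  item marked final-sale: no → false
  NOT damaged in transit: no → true
  NOT restocking fee paid: yes → false
  item category ∈ {furniture, jewelry, perishable}: jewelry is in the set → true
  item price < 1186.17 USD: 2115.94 < 1186.17 is false
  days since delivery = 0 days: 183 == 0 is false
  packaging opened: no → false
  item price < 1134.37 USD: 2115.94 < 1134.37 is false
Combine:
[1.1.1.1] false → true (antecedent false ⇒ implication holds) = true
[1.1.1.2] false AND true = false
[1.1.1] true OR false = true
[1.1.2.1] true OR false = true
[1.1.2.2] false AND false = false
[1.1.2] exactly-one(true, false) = true
[1.1] true AND true = true
[1.2.1] true → false = false
[1.2.2.2.1.1] true AND false = false
[1.2.2.2.1] NOT false = true
[1.2.2.2] NOT true = false
[1.2.2] true → false = false
[1.2.3.2] exactly-one(false, false) = false
[1.2.3] false OR false = false
[1.2] false OR false OR false = false
[1] true AND false = false
[root] NOT false = true
Overall: true → accepted

Accepted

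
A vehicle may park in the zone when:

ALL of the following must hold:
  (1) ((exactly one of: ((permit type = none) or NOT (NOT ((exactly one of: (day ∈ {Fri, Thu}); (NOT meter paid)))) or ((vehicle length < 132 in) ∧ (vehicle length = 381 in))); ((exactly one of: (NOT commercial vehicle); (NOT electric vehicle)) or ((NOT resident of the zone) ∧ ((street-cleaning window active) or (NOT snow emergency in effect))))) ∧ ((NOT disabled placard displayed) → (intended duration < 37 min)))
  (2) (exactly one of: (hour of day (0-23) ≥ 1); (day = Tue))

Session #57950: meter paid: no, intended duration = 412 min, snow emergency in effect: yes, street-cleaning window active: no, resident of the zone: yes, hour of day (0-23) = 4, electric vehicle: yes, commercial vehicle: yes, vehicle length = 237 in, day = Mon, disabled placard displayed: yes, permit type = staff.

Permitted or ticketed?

Permitted

Atomic conditions:
  permit type = none: staff == none is false
  day ∈ {Fri, Thu}: Mon is not in the set → false
  NOT meter paid: no → true
  vehicle length < 132 in: 237 < 132 is false
  vehicle length = 381 in: 237 == 381 is false
  NOT commercial vehicle: yes → false
  NOT electric vehicle: yes → false
  NOT resident of the zone: yes → false
  street-cleaning window active: no → false
  NOT snow emergency in effect: yes → false
  NOT disabled placard displayed: yes → false
  intended duration < 37 min: 412 < 37 is false
  hour of day (0-23) ≥ 1: 4 ≥ 1 is true
  day = Tue: Mon == Tue is false
Combine:
[1.1.1.2.1.1] exactly-one(false, true) = true
[1.1.1.2.1] NOT true = false
[1.1.1.2] NOT false = true
[1.1.1.3] false AND false = false
[1.1.1] false OR true OR false = true
[1.1.2.1] exactly-one(false, false) = false
[1.1.2.2.2] false OR false = false
[1.1.2.2] false AND false = false
[1.1.2] false OR false = false
[1.1] exactly-one(true, false) = true
[1.2] false → false (antecedent false ⇒ implication holds) = true
[1] true AND true = true
[2] exactly-one(true, false) = true
[root] true AND true = true
Overall: true → permitted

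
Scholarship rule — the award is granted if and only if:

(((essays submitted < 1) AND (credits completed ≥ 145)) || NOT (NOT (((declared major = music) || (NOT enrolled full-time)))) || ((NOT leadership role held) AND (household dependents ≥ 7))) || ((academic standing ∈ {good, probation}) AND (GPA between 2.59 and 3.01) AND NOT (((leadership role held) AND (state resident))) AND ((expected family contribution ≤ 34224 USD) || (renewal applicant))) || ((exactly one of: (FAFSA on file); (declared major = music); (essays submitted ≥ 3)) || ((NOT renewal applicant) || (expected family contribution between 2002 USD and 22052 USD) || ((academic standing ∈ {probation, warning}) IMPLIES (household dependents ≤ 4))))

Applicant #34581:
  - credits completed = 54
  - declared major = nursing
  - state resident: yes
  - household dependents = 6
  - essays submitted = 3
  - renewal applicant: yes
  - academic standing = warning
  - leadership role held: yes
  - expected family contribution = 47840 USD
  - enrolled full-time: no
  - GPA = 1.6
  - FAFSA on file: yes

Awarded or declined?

Awarded

Atomic conditions:
  essays submitted < 1: 3 < 1 is false
  credits completed ≥ 145: 54 ≥ 145 is false
  declared major = music: nursing == music is false
  NOT enrolled full-time: no → true
  NOT leadership role held: yes → false
  household dependents ≥ 7: 6 ≥ 7 is false
  academic standing ∈ {good, probation}: warning is not in the set → false
  GPA between 2.59 and 3.01: 1.6 in [2.59, 3.01] is false
  leadership role held: yes → true
  state resident: yes → true
  expected family contribution ≤ 34224 USD: 47840 ≤ 34224 is false
  renewal applicant: yes → true
  FAFSA on file: yes → true
  essays submitted ≥ 3: 3 ≥ 3 is true
  NOT renewal applicant: yes → false
  expected family contribution between 2002 USD and 22052 USD: 47840 in [2002, 22052] is false
  academic standing ∈ {probation, warning}: warning is in the set → true
  household dependents ≤ 4: 6 ≤ 4 is false
Combine:
[1.1] false AND false = false
[1.2.1.1] false OR true = true
[1.2.1] NOT true = false
[1.2] NOT false = true
[1.3] false AND false = false
[1] false OR true OR false = true
[2.3.1] true AND true = true
[2.3] NOT true = false
[2.4] false OR true = true
[2] false AND false AND false AND true = false
[3.1] exactly-one(true, false, true) = false
[3.2.3] true → false = false
[3.2] false OR false OR false = false
[3] false OR false = false
[root] true OR false OR false = true
Overall: true → awarded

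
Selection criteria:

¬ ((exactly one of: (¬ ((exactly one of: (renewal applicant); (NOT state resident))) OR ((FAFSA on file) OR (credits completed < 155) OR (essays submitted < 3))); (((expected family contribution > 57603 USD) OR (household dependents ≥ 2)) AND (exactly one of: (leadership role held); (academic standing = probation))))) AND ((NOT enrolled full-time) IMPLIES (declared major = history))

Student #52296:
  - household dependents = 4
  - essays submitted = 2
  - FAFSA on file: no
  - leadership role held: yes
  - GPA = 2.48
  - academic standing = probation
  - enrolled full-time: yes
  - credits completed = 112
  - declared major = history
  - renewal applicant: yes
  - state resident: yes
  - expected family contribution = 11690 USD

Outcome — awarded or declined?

Atomic conditions:
  renewal applicant: yes → true
  NOT state resident: yes → false
  FAFSA on file: no → false
  credits completed < 155: 112 < 155 is true
  essays submitted < 3: 2 < 3 is true
  expected family contribution > 57603 USD: 11690 > 57603 is false
  household dependents ≥ 2: 4 ≥ 2 is true
  leadership role held: yes → true
  academic standing = probation: probation == probation is true
  NOT enrolled full-time: yes → false
  declared major = history: history == history is true
Combine:
[1.1.1.1.1] exactly-one(true, false) = true
[1.1.1.1] NOT true = false
[1.1.1.2] false OR true OR true = true
[1.1.1] false OR true = true
[1.1.2.1] false OR true = true
[1.1.2.2] exactly-one(true, true) = false
[1.1.2] true AND false = false
[1.1] exactly-one(true, false) = true
[1] NOT true = false
[2] false → true (antecedent false ⇒ implication holds) = true
[root] false AND true = false
Overall: false → declined

Declined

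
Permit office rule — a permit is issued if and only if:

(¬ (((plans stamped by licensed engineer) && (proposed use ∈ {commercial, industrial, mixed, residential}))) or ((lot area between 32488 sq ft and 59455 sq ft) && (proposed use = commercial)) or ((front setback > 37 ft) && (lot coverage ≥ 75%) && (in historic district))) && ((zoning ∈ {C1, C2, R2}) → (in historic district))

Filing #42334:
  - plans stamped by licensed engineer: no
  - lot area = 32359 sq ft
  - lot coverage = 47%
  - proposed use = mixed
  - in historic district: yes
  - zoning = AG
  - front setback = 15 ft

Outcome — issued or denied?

Issued

Atomic conditions:
  plans stamped by licensed engineer: no → false
  proposed use ∈ {commercial, industrial, mixed, residential}: mixed is in the set → true
  lot area between 32488 sq ft and 59455 sq ft: 32359 in [32488, 59455] is false
  proposed use = commercial: mixed == commercial is false
  front setback > 37 ft: 15 > 37 is false
  lot coverage ≥ 75%: 47 ≥ 75 is false
  in historic district: yes → true
  zoning ∈ {C1, C2, R2}: AG is not in the set → false
Combine:
[1.1.1] false AND true = false
[1.1] NOT false = true
[1.2] false AND false = false
[1.3] false AND false AND true = false
[1] true OR false OR false = true
[2] false → true (antecedent false ⇒ implication holds) = true
[root] true AND true = true
Overall: true → issued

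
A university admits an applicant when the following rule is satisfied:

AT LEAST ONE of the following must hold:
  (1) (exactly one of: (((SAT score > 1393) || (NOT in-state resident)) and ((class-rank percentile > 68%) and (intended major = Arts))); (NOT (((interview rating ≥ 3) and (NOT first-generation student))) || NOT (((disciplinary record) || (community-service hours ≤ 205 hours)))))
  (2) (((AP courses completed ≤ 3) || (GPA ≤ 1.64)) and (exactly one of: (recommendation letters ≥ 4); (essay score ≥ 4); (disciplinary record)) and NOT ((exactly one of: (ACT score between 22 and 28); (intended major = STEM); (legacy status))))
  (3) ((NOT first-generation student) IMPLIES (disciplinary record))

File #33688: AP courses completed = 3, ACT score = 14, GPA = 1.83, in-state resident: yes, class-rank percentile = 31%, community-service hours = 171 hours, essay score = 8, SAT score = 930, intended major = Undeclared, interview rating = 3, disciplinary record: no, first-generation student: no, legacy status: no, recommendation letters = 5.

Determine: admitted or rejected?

Atomic conditions:
  SAT score > 1393: 930 > 1393 is false
  NOT in-state resident: yes → false
  class-rank percentile > 68%: 31 > 68 is false
  intended major = Arts: Undeclared == Arts is false
  interview rating ≥ 3: 3 ≥ 3 is true
  NOT first-generation student: no → true
  disciplinary record: no → false
  community-service hours ≤ 205 hours: 171 ≤ 205 is true
  AP courses completed ≤ 3: 3 ≤ 3 is true
  GPA ≤ 1.64: 1.83 ≤ 1.64 is false
  recommendation letters ≥ 4: 5 ≥ 4 is true
  essay score ≥ 4: 8 ≥ 4 is true
  ACT score between 22 and 28: 14 in [22, 28] is false
  intended major = STEM: Undeclared == STEM is false
  legacy status: no → false
Combine:
[1.1.1] false OR false = false
[1.1.2] false AND false = false
[1.1] false AND false = false
[1.2.1.1] true AND true = true
[1.2.1] NOT true = false
[1.2.2.1] false OR true = true
[1.2.2] NOT true = false
[1.2] false OR false = false
[1] exactly-one(false, false) = false
[2.1] true OR false = true
[2.2] exactly-one(true, true, false) = false
[2.3.1] exactly-one(false, false, false) = false
[2.3] NOT false = true
[2] true AND false AND true = false
[3] true → false = false
[root] false OR false OR false = false
Overall: false → rejected

Rejected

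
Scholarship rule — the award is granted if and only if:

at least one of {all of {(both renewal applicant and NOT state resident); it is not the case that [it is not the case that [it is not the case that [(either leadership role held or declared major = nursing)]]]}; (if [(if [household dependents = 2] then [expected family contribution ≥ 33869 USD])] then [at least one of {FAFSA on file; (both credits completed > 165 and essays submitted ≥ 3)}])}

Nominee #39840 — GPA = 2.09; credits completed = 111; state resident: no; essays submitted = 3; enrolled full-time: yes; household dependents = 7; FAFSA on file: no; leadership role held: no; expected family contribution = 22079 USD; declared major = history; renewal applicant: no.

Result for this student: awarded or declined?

Declined

Atomic conditions:
  renewal applicant: no → false
  NOT state resident: no → true
  leadership role held: no → false
  declared major = nursing: history == nursing is false
  household dependents = 2: 7 == 2 is false
  expected family contribution ≥ 33869 USD: 22079 ≥ 33869 is false
  FAFSA on file: no → false
  credits completed > 165: 111 > 165 is false
  essays submitted ≥ 3: 3 ≥ 3 is true
Combine:
[1.1] false AND true = false
[1.2.1.1.1] false OR false = false
[1.2.1.1] NOT false = true
[1.2.1] NOT true = false
[1.2] NOT false = true
[1] false AND true = false
[2.1] false → false (antecedent false ⇒ implication holds) = true
[2.2.2] false AND true = false
[2.2] false OR false = false
[2] true → false = false
[root] false OR false = false
Overall: false → declined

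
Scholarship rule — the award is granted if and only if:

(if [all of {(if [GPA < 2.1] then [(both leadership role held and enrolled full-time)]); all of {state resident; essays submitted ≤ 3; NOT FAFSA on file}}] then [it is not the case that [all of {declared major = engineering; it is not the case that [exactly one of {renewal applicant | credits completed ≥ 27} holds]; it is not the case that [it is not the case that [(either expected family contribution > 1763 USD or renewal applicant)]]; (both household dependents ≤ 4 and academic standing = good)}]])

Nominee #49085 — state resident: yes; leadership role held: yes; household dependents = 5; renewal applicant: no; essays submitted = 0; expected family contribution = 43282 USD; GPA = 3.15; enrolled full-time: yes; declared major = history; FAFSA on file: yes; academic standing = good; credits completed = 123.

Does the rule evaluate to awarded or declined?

Awarded

Atomic conditions:
  GPA < 2.1: 3.15 < 2.1 is false
  leadership role held: yes → true
  enrolled full-time: yes → true
  state resident: yes → true
  essays submitted ≤ 3: 0 ≤ 3 is true
  NOT FAFSA on file: yes → false
  declared major = engineering: history == engineering is false
  renewal applicant: no → false
  credits completed ≥ 27: 123 ≥ 27 is true
  expected family contribution > 1763 USD: 43282 > 1763 is true
  household dependents ≤ 4: 5 ≤ 4 is false
  academic standing = good: good == good is true
Combine:
[1.1.2] true AND true = true
[1.1] false → true (antecedent false ⇒ implication holds) = true
[1.2] true AND true AND false = false
[1] true AND false = false
[2.1.2.1] exactly-one(false, true) = true
[2.1.2] NOT true = false
[2.1.3.1.1] true OR false = true
[2.1.3.1] NOT true = false
[2.1.3] NOT false = true
[2.1.4] false AND true = false
[2.1] false AND false AND true AND false = false
[2] NOT false = true
[root] false → true (antecedent false ⇒ implication holds) = true
Overall: true → awarded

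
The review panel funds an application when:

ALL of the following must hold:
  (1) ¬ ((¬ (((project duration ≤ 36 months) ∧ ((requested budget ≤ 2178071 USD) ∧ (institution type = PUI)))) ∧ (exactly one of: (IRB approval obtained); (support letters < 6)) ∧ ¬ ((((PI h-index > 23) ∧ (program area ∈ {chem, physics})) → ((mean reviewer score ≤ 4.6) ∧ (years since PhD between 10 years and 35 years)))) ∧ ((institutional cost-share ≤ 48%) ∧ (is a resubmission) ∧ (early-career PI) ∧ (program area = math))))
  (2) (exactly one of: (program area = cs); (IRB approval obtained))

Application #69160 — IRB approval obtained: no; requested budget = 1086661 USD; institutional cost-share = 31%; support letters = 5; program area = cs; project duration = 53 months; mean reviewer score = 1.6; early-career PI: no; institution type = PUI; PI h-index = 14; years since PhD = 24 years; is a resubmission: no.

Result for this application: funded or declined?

Atomic conditions:
  project duration ≤ 36 months: 53 ≤ 36 is false
  requested budget ≤ 2178071 USD: 1086661 ≤ 2178071 is true
  institution type = PUI: PUI == PUI is true
  IRB approval obtained: no → false
  support letters < 6: 5 < 6 is true
  PI h-index > 23: 14 > 23 is false
  program area ∈ {chem, physics}: cs is not in the set → false
  mean reviewer score ≤ 4.6: 1.6 ≤ 4.6 is true
  years since PhD between 10 years and 35 years: 24 in [10, 35] is true
  institutional cost-share ≤ 48%: 31 ≤ 48 is true
  is a resubmission: no → false
  early-career PI: no → false
  program area = math: cs == math is false
  program area = cs: cs == cs is true
Combine:
[1.1.1.1.2] true AND true = true
[1.1.1.1] false AND true = false
[1.1.1] NOT false = true
[1.1.2] exactly-one(false, true) = true
[1.1.3.1.1] false AND false = false
[1.1.3.1.2] true AND true = true
[1.1.3.1] false → true (antecedent false ⇒ implication holds) = true
[1.1.3] NOT true = false
[1.1.4] true AND false AND false AND false = false
[1.1] true AND true AND false AND false = false
[1] NOT false = true
[2] exactly-one(true, false) = true
[root] true AND true = true
Overall: true → funded

Funded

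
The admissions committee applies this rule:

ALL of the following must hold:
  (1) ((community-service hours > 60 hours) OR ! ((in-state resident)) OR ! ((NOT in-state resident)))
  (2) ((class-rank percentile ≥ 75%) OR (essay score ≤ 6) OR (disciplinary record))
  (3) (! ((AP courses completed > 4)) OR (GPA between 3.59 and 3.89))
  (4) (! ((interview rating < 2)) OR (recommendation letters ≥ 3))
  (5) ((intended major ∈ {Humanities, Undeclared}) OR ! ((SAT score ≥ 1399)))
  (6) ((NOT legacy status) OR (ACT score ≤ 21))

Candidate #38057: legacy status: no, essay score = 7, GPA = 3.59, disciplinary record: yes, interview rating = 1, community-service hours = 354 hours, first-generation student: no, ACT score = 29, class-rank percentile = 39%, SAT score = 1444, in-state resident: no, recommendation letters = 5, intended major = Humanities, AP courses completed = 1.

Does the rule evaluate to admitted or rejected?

Admitted

Atomic conditions:
  community-service hours > 60 hours: 354 > 60 is true
  in-state resident: no → false
  NOT in-state resident: no → true
  class-rank percentile ≥ 75%: 39 ≥ 75 is false
  essay score ≤ 6: 7 ≤ 6 is false
  disciplinary record: yes → true
  AP courses completed > 4: 1 > 4 is false
  GPA between 3.59 and 3.89: 3.59 in [3.59, 3.89] is true
  interview rating < 2: 1 < 2 is true
  recommendation letters ≥ 3: 5 ≥ 3 is true
  intended major ∈ {Humanities, Undeclared}: Humanities is in the set → true
  SAT score ≥ 1399: 1444 ≥ 1399 is true
  NOT legacy status: no → true
  ACT score ≤ 21: 29 ≤ 21 is false
Combine:
[1.2] NOT false = true
[1.3] NOT true = false
[1] true OR true OR false = true
[2] false OR false OR true = true
[3.1] NOT false = true
[3] true OR true = true
[4.1] NOT true = false
[4] false OR true = true
[5.2] NOT true = false
[5] true OR false = true
[6] true OR false = true
[root] true AND true AND true AND true AND true AND true = true
Overall: true → admitted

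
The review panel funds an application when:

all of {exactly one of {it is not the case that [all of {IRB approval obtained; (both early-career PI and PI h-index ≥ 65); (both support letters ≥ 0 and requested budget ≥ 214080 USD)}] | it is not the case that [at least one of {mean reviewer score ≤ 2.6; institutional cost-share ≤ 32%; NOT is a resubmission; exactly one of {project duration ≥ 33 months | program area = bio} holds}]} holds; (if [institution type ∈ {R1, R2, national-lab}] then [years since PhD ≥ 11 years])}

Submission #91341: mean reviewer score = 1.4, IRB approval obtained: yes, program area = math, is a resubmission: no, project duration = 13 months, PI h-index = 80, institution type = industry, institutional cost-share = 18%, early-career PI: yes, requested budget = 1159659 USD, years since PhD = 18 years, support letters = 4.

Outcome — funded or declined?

Atomic conditions:
  IRB approval obtained: yes → true
  early-career PI: yes → true
  PI h-index ≥ 65: 80 ≥ 65 is true
  support letters ≥ 0: 4 ≥ 0 is true
  requested budget ≥ 214080 USD: 1159659 ≥ 214080 is true
  mean reviewer score ≤ 2.6: 1.4 ≤ 2.6 is true
  institutional cost-share ≤ 32%: 18 ≤ 32 is true
  NOT is a resubmission: no → true
  project duration ≥ 33 months: 13 ≥ 33 is false
  program area = bio: math == bio is false
  institution type ∈ {R1, R2, national-lab}: industry is not in the set → false
  years since PhD ≥ 11 years: 18 ≥ 11 is true
Combine:
[1.1.1.2] true AND true = true
[1.1.1.3] true AND true = true
[1.1.1] true AND true AND true = true
[1.1] NOT true = false
[1.2.1.4] exactly-one(false, false) = false
[1.2.1] true OR true OR true OR false = true
[1.2] NOT true = false
[1] exactly-one(false, false) = false
[2] false → true (antecedent false ⇒ implication holds) = true
[root] false AND true = false
Overall: false → declined

Declined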